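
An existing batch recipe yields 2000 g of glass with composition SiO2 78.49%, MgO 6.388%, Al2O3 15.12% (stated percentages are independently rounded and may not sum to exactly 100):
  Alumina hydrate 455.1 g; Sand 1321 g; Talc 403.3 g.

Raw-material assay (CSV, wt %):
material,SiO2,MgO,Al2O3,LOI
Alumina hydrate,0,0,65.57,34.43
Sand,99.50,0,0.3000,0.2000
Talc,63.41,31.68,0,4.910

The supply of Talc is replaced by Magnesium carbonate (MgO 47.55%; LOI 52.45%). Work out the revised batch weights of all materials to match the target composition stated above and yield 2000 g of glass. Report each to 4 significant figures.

Revised batch per 2000 g glass:
  Alumina hydrate: 454.0 g
  Sand: 1578 g
  Magnesium carbonate: 268.7 g
Total batch = 2301 g; LOI loss = 300.4 g

The intermediate values are displayed (rounded to 4 significant figures) when written out. Every computation holds full float precision through the solve. Every reported figure takes exactly one rounding. Derived quantities, which include the yield, three oxide percentages, net glass mass, the totals, ignition loss, are re-derived at full float precision, as quoted within either problem or answer, using the weight values for 2000 g of glass.
Oxide mass targets, per 2000 g glass:
  SiO2: 78.49% × 2000 = 1570 g
  MgO: 6.388% × 2000 = 127.8 g
  Al2O3: 15.12% × 2000 = 302.4 g
Per-oxide balance check with the batch weights as given, on the stated basis (oxide sums agree with the targets up to rounding of the answer):
  SiO2: 1578·0.9950 = 1570 g (target 1570 g)
  MgO: 268.7·0.4755 = 127.8 g (target 127.8 g)
  Al2O3: 454.0·0.6557 + 1578·0.003000 = 302.4 g (target 302.4 g)
Glass-mass bookkeeping: total batch − LOI = 2000 g (the Σ of target masses is 2000 g; basis as stated: 2000 g — any gap is answer rounding).
Batch grand total — Σ batch = 2301 g; loss to ignition Σ batch·LOI = 300.4 g; glass ÷ batch gives a yield of 86.94%.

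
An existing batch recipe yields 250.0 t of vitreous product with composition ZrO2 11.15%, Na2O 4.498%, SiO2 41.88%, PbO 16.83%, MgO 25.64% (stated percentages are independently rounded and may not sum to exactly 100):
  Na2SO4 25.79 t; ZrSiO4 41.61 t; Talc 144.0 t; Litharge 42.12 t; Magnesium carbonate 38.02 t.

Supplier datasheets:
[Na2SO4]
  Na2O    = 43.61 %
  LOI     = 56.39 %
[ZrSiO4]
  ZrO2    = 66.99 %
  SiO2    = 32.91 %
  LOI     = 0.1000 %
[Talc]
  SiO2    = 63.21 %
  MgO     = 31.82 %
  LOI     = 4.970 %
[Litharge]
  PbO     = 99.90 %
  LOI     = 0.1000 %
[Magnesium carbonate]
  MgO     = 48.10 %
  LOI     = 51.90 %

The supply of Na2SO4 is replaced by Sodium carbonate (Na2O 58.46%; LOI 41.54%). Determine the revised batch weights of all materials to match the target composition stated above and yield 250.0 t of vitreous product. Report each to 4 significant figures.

Revised batch per 250.0 t vitreous product:
  Sodium carbonate: 19.24 t
  ZrSiO4: 41.61 t
  Talc: 144.0 t
  Litharge: 42.12 t
  Magnesium carbonate: 38.02 t
Total batch = 285.0 t; LOI loss = 34.97 t

In-progress results are rounded to 4 significant digits as shown; the whole derivation keeps exact precision at each step. Every reported number is rounded once only. The derived quantities, which include glass mass, LOI, the totals, five oxide percentages, yield, are re-derived in full precision, as quoted within the problem or answer text, from the weighed amounts for 250.0 t of glass.
Per-oxide target masses for 250.0 t vitreous product:
  ZrO2: 11.15% × 250.0 = 27.88 t
  Na2O: 4.498% × 250.0 = 11.24 t
  SiO2: 41.88% × 250.0 = 104.7 t
  PbO: 16.83% × 250.0 = 42.08 t
  MgO: 25.64% × 250.0 = 64.10 t
Checking each oxide sum given the weights on record, at the basis given (sums match the target masses up to rounding of the answer):
  ZrO2: 41.61·0.6699 = 27.87 t (target 27.88 t)
  Na2O: 19.24·0.5846 = 11.25 t (target 11.24 t)
  SiO2: 41.61·0.3291 + 144.0·0.6321 = 104.7 t (target 104.7 t)
  PbO: 42.12·0.9990 = 42.08 t (target 42.08 t)
  MgO: 144.0·0.3182 + 38.02·0.4810 = 64.11 t (target 64.10 t)
Consistency of the glass mass: total charge less LOI = 250.0 t (per-oxide target masses sum to 250.0 t; basis as stated: 250.0 t — deltas are rounding alone).
Adding the batch up: Σ batch = 285.0 t; ignition loss, Σ(batch × LOI) = 34.97 t; as yield: glass ÷ batch → 87.73%.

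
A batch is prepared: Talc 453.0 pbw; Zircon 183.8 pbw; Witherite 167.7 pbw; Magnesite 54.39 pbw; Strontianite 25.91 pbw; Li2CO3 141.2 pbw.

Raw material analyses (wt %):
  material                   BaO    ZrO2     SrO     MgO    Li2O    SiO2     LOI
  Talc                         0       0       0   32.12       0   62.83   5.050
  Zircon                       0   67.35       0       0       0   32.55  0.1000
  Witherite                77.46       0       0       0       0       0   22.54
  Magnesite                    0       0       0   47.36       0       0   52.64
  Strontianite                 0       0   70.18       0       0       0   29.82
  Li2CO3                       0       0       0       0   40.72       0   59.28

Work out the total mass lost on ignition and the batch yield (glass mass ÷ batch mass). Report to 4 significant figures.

LOI loss = 180.9 pbw; glass = 845.1 pbw; yield = 82.37%

Values along the way are shown rounded off to 4 significant figures as written. Each numeric step keeps exact precision from start to finish — each reported number is rounded once only; all derived quantities (LOI, glass mass, the totals, six oxide percentages, the yield) are rebuilt from the batch weights for 845.1 pbw of glass at full float precision, exactly as printed in either problem or answer.
Ignition loss by material:
  Talc: 453.0 × 0.05050 = 22.88 pbw
  Zircon: 183.8 × 0.001000 = 0.1838 pbw
  Witherite: 167.7 × 0.2254 = 37.80 pbw
  Magnesite: 54.39 × 0.5264 = 28.63 pbw
  Strontianite: 25.91 × 0.2982 = 7.726 pbw
  Li2CO3: 141.2 × 0.5928 = 83.70 pbw
Total LOI = 180.9 pbw
Glass = batch − LOI = 1026 − 180.9 = 845.1 pbw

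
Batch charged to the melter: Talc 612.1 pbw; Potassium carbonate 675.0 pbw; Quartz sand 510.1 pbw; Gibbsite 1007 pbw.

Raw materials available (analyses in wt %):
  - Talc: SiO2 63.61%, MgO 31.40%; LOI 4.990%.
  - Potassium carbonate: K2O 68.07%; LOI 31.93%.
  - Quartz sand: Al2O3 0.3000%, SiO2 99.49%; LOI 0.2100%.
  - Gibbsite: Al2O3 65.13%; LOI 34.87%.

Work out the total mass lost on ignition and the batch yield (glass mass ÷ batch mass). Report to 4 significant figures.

LOI loss = 598.3 pbw; glass = 2206 pbw; yield = 78.66%

Mid-chain values are displayed, rounded to 4 significant figures, when written out. The whole derivation runs at full precision from start to finish. Exactly one rounding lands on every reported value — the derived quantities (net glass mass, LOI, the four compositions, yield, the totals) are carried using the weight values at 2206 pbw of glass at full float precision exactly as shown in the problem or the answer.
Per-material ignition loss:
  Talc: 612.1 × 0.04990 = 30.54 pbw
  Potassium carbonate: 675.0 × 0.3193 = 215.5 pbw
  Quartz sand: 510.1 × 0.002100 = 1.071 pbw
  Gibbsite: 1007 × 0.3487 = 351.1 pbw
Total LOI = 598.3 pbw
Glass = batch − LOI = 2804 − 598.3 = 2206 pbw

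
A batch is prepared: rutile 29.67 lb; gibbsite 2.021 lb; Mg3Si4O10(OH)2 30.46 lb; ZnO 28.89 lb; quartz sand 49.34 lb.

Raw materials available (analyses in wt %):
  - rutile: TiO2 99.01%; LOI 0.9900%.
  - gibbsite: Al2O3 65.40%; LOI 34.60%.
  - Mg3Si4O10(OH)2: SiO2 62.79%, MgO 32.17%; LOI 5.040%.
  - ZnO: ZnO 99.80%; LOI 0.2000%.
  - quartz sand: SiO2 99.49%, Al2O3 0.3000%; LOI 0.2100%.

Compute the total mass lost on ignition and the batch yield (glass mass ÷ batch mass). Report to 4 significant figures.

The working math carries full float precision at every stage; intermediates are printed (rounded to 4 significant digits) within the worked lines — each reported figure takes a single rounding — the derived quantities are recomputed at exact precision (the totals, five oxide percentages, LOI, glass mass, the yield) starting from the weights at 137.7 lb of glass exactly as printed in problem or answer.
Per-material ignition loss:
  rutile: 29.67 × 0.009900 = 0.2937 lb
  gibbsite: 2.021 × 0.3460 = 0.6993 lb
  Mg3Si4O10(OH)2: 30.46 × 0.05040 = 1.535 lb
  ZnO: 28.89 × 0.002000 = 0.05778 lb
  quartz sand: 49.34 × 0.002100 = 0.1036 lb
Total LOI = 2.690 lb
Glass = batch − LOI = 140.4 − 2.690 = 137.7 lb

LOI loss = 2.690 lb; glass = 137.7 lb; yield = 98.08%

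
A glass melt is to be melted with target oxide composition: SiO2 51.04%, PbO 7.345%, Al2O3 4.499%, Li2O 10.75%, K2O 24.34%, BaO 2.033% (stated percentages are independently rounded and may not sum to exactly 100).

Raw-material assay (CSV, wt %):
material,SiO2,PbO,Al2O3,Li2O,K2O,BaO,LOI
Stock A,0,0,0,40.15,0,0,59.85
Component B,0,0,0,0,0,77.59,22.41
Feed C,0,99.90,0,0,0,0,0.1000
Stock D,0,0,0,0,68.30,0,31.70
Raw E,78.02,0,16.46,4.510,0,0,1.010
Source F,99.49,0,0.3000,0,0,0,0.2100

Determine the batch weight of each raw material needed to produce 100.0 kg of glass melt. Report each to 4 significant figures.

Batch per 100.0 kg glass melt:
  Stock A: 23.77 kg
  Component B: 2.620 kg
  Feed C: 7.352 kg
  Stock D: 35.64 kg
  Raw E: 26.78 kg
  Source F: 30.30 kg
Total batch = 126.5 kg; LOI loss = 26.45 kg; yield = 79.08%

All arithmetic holds full float precision in every operation. Values along the way are printed (rounded to 4 significant digits) when written out; exactly one rounding is applied to each reported number — derived quantities (glass mass, six oxide percentages, totals, ignition loss, yield) are rebuilt in exact precision using the weight values for 100.0 kg of glass as given in problem or answer.
Oxide-by-oxide targets in 100.0 kg glass melt:
  SiO2: 51.04% × 100.0 = 51.04 kg
  PbO: 7.345% × 100.0 = 7.345 kg
  Al2O3: 4.499% × 100.0 = 4.499 kg
  Li2O: 10.75% × 100.0 = 10.75 kg
  K2O: 24.34% × 100.0 = 24.34 kg
  BaO: 2.033% × 100.0 = 2.033 kg
Per-oxide balance check applying the batch weights above, under the basis named above (target by target, the sums agree exact up to rounding of places):
  SiO2: 26.78·0.7802 + 30.30·0.9949 = 51.04 kg (target 51.04 kg)
  PbO: 7.352·0.9990 = 7.345 kg (target 7.345 kg)
  Al2O3: 26.78·0.1646 + 30.30·0.003000 = 4.499 kg (target 4.499 kg)
  Li2O: 23.77·0.4015 + 26.78·0.04510 = 10.75 kg (target 10.75 kg)
  K2O: 35.64·0.6830 = 24.34 kg (target 24.34 kg)
  BaO: 2.620·0.7759 = 2.033 kg (target 2.033 kg)
Mass balance on the glass: whole batch net of LOI = 100.0 kg (the targets, summed, come to 100.0 kg; versus the stated basis of 100.0 kg — any gap is answer rounding).
Total batch = Σ batch = 126.5 kg; the LOI term Σ batch·LOI equals 26.45 kg; yield = glass ÷ total batch = 79.08%.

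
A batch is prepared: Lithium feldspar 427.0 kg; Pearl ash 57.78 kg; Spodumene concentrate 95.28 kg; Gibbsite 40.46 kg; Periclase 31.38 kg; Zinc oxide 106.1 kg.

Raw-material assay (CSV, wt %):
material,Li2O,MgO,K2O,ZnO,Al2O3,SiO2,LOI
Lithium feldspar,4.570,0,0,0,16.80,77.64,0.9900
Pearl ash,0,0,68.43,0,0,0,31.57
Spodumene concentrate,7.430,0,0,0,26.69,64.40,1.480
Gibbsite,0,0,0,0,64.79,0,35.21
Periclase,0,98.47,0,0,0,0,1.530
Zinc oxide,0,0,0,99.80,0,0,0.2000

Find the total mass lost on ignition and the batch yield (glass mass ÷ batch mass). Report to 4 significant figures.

Intermediates are shown with 4-significant-digit rounding as written. Full float precision is kept at each step. Each reported number undergoes a single rounding. Derived quantities, which include yield, LOI, six oxide percentages, glass mass, totals, are carried in full precision, as given in either problem or answer, from the batch weights at 719.2 kg of glass.
LOI of each material in turn:
  Lithium feldspar: 427.0 × 0.009900 = 4.227 kg
  Pearl ash: 57.78 × 0.3157 = 18.24 kg
  Spodumene concentrate: 95.28 × 0.01480 = 1.410 kg
  Gibbsite: 40.46 × 0.3521 = 14.25 kg
  Periclase: 31.38 × 0.01530 = 0.4801 kg
  Zinc oxide: 106.1 × 0.002000 = 0.2122 kg
Total LOI = 38.82 kg
Glass = batch − LOI = 758.0 − 38.82 = 719.2 kg

LOI loss = 38.82 kg; glass = 719.2 kg; yield = 94.88%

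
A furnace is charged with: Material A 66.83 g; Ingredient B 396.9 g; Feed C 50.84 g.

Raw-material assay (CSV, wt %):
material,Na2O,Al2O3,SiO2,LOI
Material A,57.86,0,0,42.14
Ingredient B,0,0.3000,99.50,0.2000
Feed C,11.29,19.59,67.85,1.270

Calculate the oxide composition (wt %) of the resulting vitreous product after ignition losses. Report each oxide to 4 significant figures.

Glass mass = 485.0 g (batch 514.6 − LOI 29.60).
Composition: Na2O 9.157%, Al2O3 2.299%, SiO2 88.54%

In-progress results are printed with 4-significant-digit rounding in the working — all internal work maintains full precision from first step to last; each reported result takes exactly one rounding — derived quantities are computed in full float precision (ignition loss, yield, totals, the three compositions, net glass mass) from the weighed amounts on 485.0 g of glass exactly as shown in the problem or answer text.
What the batch supplies per oxide:
  Na2O: 66.83·0.5786 + 50.84·0.1129 = 44.41 g
  Al2O3: 396.9·0.003000 + 50.84·0.1959 = 11.15 g
  SiO2: 396.9·0.9950 + 50.84·0.6785 = 429.4 g
LOI: 66.83·0.4214 + 396.9·0.002000 + 50.84·0.01270 = 29.60 g
Net of LOI, the glass mass = 514.6 − 29.60 = 485.0 g (the oxide masses sum to this)
wt %: oxide over glass, times 100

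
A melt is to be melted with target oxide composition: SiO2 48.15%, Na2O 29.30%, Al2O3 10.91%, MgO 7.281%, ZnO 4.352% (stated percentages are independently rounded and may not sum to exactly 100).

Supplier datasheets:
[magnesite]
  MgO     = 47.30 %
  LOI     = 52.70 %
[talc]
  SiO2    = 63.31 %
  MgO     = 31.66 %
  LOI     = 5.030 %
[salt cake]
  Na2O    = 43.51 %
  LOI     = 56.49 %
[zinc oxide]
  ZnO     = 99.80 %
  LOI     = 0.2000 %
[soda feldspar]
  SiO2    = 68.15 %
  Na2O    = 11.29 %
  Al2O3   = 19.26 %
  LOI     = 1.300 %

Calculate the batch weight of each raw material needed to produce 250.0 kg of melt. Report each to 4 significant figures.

In-progress results are shown, rounded to 4 significant digits, as written; all internal work carries full precision in all steps. Exactly one rounding goes into each reported result — derived quantities are carried at exact precision (net glass mass, the totals, yield, five oxide percentages, ignition loss) using the weight values on 250.0 kg of glass, as quoted within either problem or answer.
Target oxide masses per 250.0 kg melt:
  SiO2: 48.15% × 250.0 = 120.4 kg
  Na2O: 29.30% × 250.0 = 73.25 kg
  Al2O3: 10.91% × 250.0 = 27.28 kg
  MgO: 7.281% × 250.0 = 18.20 kg
  ZnO: 4.352% × 250.0 = 10.88 kg
Per-oxide balance check given the weights on record, against the basis in use (each sum matches its target mass net of answer rounding effects):
  SiO2: 37.69·0.6331 + 141.6·0.6815 = 120.4 kg (target 120.4 kg)
  Na2O: 131.6·0.4351 + 141.6·0.1129 = 73.25 kg (target 73.25 kg)
  Al2O3: 141.6·0.1926 = 27.27 kg (target 27.28 kg)
  MgO: 13.25·0.4730 + 37.69·0.3166 = 18.20 kg (target 18.20 kg)
  ZnO: 10.90·0.9980 = 10.88 kg (target 10.88 kg)
Glass-mass bookkeeping: the batch minus its LOI: 250.0 kg (summing oxide targets gives 250.0 kg; versus the stated basis of 250.0 kg — rounding explains the deltas).
Batch grand total — Σ batch = 335.0 kg; LOI loss = Σ batch·LOI = 85.08 kg; yield, glass over the total, = 74.61%.

Batch per 250.0 kg melt:
  magnesite: 13.25 kg
  talc: 37.69 kg
  salt cake: 131.6 kg
  zinc oxide: 10.90 kg
  soda feldspar: 141.6 kg
Total batch = 335.0 kg; LOI loss = 85.08 kg; yield = 74.61%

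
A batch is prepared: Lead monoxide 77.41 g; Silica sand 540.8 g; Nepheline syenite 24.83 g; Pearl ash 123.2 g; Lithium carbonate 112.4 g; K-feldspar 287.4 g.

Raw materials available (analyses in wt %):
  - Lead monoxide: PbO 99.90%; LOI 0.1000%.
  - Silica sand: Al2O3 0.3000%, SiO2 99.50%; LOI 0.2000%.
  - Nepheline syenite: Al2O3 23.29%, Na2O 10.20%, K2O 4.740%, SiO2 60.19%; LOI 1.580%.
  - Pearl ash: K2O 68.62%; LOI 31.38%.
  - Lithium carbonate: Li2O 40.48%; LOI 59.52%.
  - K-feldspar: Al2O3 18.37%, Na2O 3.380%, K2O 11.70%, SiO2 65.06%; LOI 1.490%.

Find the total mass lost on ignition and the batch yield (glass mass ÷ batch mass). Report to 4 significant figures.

Rounding to four significant figures extends to each in-between result as shown; each numeric step holds full precision at every stage — every reported number takes just one rounding. The derived quantities are computed using the weight values for 1055 g of glass in full precision (ignition loss, glass mass, the yield, the six compositions, totals), precisely as stated by either problem or answer.
Ignition loss by material:
  Lead monoxide: 77.41 × 0.001000 = 0.07741 g
  Silica sand: 540.8 × 0.002000 = 1.082 g
  Nepheline syenite: 24.83 × 0.01580 = 0.3923 g
  Pearl ash: 123.2 × 0.3138 = 38.66 g
  Lithium carbonate: 112.4 × 0.5952 = 66.90 g
  K-feldspar: 287.4 × 0.01490 = 4.282 g
Total LOI = 111.4 g
Glass = batch − LOI = 1166 − 111.4 = 1055 g

LOI loss = 111.4 g; glass = 1055 g; yield = 90.45%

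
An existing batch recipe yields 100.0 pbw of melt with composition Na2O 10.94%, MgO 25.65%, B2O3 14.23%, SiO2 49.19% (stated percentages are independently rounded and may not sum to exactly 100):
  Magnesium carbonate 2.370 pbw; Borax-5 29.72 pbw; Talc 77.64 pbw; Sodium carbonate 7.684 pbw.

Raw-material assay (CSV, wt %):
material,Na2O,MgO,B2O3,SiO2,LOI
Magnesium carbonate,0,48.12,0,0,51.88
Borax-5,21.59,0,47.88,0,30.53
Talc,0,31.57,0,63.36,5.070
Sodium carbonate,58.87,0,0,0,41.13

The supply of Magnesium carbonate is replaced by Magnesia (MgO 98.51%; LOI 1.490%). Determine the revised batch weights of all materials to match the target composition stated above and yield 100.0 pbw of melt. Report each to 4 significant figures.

Revised batch per 100.0 pbw melt:
  Magnesia: 1.158 pbw
  Borax-5: 29.72 pbw
  Talc: 77.64 pbw
  Sodium carbonate: 7.684 pbw
Total batch = 116.2 pbw; LOI loss = 16.19 pbw

In-progress results are printed rounded off to 4 significant figures as written; every computation carries full precision at all times. Every reported value takes just one rounding; all derived quantities (the four compositions, totals, ignition loss, glass mass, yield) are re-derived at exact precision from the batch weights at 100.0 pbw of glass as set out in the problem or the answer.
The oxide mass targets at 100.0 pbw melt:
  Na2O: 10.94% × 100.0 = 10.94 pbw
  MgO: 25.65% × 100.0 = 25.65 pbw
  B2O3: 14.23% × 100.0 = 14.23 pbw
  SiO2: 49.19% × 100.0 = 49.19 pbw
Per-oxide balance check from the weights as reported, against the basis in use (oxide sums agree with the targets given rounding of the digits):
  Na2O: 29.72·0.2159 + 7.684·0.5887 = 10.94 pbw (target 10.94 pbw)
  MgO: 1.158·0.9851 + 77.64·0.3157 = 25.65 pbw (target 25.65 pbw)
  B2O3: 29.72·0.4788 = 14.23 pbw (target 14.23 pbw)
  SiO2: 77.64·0.6336 = 49.19 pbw (target 49.19 pbw)
Consistency of the glass mass: net batch after ignition = 100.0 pbw (summing oxide targets gives 100.0 pbw; the stated basis being 100.0 pbw — any gap is answer rounding).
Adding the batch up: Σ batch = 116.2 pbw; LOI loss = Σ batch·LOI = 16.19 pbw; yield: glass divided by total = 86.07%.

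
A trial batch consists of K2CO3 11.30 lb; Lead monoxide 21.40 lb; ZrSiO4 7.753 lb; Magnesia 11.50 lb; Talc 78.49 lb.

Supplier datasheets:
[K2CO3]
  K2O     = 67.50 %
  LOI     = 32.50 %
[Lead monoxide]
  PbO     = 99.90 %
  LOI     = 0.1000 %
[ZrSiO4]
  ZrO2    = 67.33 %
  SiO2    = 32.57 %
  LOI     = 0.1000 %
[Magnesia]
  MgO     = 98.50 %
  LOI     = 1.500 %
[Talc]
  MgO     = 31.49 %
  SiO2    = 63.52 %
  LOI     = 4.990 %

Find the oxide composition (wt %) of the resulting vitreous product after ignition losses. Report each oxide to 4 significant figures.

Rounding to 4 significant figures governs every intermediate as printed — all arithmetic maintains full precision at all times; every reported figure takes a single rounding — derived quantities (the totals, yield, LOI, net glass mass, the five compositions) are recomputed from the batch weights per 122.7 lb of glass in full float precision, as they appear in problem or answer.
Per-oxide mass from batch:
  PbO: 21.40·0.9990 = 21.38 lb
  ZrO2: 7.753·0.6733 = 5.220 lb
  MgO: 11.50·0.9850 + 78.49·0.3149 = 36.04 lb
  K2O: 11.30·0.6750 = 7.628 lb
  SiO2: 7.753·0.3257 + 78.49·0.6352 = 52.38 lb
LOI: 11.30·0.3250 + 21.40·0.001000 + 7.753·0.001000 + 11.50·0.01500 + 78.49·0.04990 = 7.791 lb
The glass mass, total less LOI, = 130.4 − 7.791 = 122.7 lb (the oxide masses sum to this)
oxide / glass × 100 gives the wt %

Glass mass = 122.7 lb (batch 130.4 − LOI 7.791).
Composition: PbO 17.43%, ZrO2 4.256%, MgO 29.39%, K2O 6.219%, SiO2 42.71%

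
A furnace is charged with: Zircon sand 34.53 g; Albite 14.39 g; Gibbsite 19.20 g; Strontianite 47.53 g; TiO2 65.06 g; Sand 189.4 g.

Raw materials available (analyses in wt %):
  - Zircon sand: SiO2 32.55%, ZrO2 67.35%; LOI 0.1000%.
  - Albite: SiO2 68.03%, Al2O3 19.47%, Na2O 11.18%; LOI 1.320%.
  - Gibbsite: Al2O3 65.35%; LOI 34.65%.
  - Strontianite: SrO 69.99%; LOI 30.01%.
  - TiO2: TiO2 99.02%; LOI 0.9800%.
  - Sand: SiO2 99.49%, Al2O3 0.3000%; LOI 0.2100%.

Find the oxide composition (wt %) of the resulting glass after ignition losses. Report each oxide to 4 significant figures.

The whole derivation runs at full float precision from start to finish; the intermediate values are printed rounded off to 4 significant digits in the working; every reported number takes just one rounding — derived quantities (yield, the six compositions, net glass mass, the totals, LOI) are computed in full precision using the weight values for 347.9 g of glass as quoted within problem or answer.
What the batch supplies per oxide:
  SrO: 47.53·0.6999 = 33.27 g
  SiO2: 34.53·0.3255 + 14.39·0.6803 + 189.4·0.9949 = 209.5 g
  TiO2: 65.06·0.9902 = 64.42 g
  Al2O3: 14.39·0.1947 + 19.20·0.6535 + 189.4·0.003000 = 15.92 g
  ZrO2: 34.53·0.6735 = 23.26 g
  Na2O: 14.39·0.1118 = 1.609 g
LOI: 34.53·0.001000 + 14.39·0.01320 + 19.20·0.3465 + 47.53·0.3001 + 65.06·0.009800 + 189.4·0.002100 = 22.18 g
Net of LOI, the glass mass = 370.1 − 22.18 = 347.9 g (the oxide masses sum to this)
each wt % is 100 × oxide ÷ glass

Glass mass = 347.9 g (batch 370.1 − LOI 22.18).
Composition: SrO 9.561%, SiO2 60.20%, TiO2 18.52%, Al2O3 4.575%, ZrO2 6.684%, Na2O 0.4624%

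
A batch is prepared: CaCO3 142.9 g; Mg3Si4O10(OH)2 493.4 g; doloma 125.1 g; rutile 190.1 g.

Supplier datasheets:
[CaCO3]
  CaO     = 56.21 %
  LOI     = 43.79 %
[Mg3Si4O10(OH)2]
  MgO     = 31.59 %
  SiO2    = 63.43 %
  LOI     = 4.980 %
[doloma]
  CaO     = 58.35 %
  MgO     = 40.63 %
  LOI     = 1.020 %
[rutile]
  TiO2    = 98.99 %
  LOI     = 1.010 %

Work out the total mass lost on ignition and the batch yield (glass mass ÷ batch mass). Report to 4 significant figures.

LOI loss = 90.34 g; glass = 861.2 g; yield = 90.51%

Values along the way are printed rounded off to 4 significant digits when written out; each numeric step keeps full precision at all times — exactly one rounding goes into every reported value. The derived quantities (the yield, glass mass, the four compositions, the totals, ignition loss) are rebuilt at full float precision using the weight values on 861.2 g of glass, exactly as printed in question or answer.
Each material's LOI contribution:
  CaCO3: 142.9 × 0.4379 = 62.58 g
  Mg3Si4O10(OH)2: 493.4 × 0.04980 = 24.57 g
  doloma: 125.1 × 0.01020 = 1.276 g
  rutile: 190.1 × 0.01010 = 1.920 g
Total LOI = 90.34 g
Glass = batch − LOI = 951.5 − 90.34 = 861.2 g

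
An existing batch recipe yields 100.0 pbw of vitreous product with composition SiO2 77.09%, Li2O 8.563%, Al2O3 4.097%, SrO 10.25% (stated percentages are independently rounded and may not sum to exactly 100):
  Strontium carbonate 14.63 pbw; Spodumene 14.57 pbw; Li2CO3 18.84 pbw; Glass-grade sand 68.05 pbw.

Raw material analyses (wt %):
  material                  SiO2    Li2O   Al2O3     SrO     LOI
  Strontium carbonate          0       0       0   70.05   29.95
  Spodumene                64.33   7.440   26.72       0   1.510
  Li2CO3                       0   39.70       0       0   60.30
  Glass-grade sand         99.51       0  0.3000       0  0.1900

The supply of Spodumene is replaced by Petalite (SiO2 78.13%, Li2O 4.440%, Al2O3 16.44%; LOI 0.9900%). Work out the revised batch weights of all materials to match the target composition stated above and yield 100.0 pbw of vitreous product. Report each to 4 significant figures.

All internal work keeps full float precision at all times; working values are shown (rounded to four significant figures) in the printout — every reported value undergoes a single rounding — all derived quantities, which include yield, the totals, ignition loss, four oxide percentages, net glass mass, are recomputed at full float precision, as they appear in the question or the answer, starting from the weights at 100.0 pbw of glass.
Oxide mass targets, per 100.0 pbw vitreous product:
  SiO2: 77.09% × 100.0 = 77.09 pbw
  Li2O: 8.563% × 100.0 = 8.563 pbw
  Al2O3: 4.097% × 100.0 = 4.097 pbw
  SrO: 10.25% × 100.0 = 10.25 pbw
Mass-balance tally per oxide applying the batch weights above, for the quoted basis mass (oxide sums agree with the targets inside rounding margins):
  SiO2: 23.85·0.7813 + 58.74·0.9951 = 77.09 pbw (target 77.09 pbw)
  Li2O: 23.85·0.04440 + 18.90·0.3970 = 8.562 pbw (target 8.563 pbw)
  Al2O3: 23.85·0.1644 + 58.74·0.003000 = 4.097 pbw (target 4.097 pbw)
  SrO: 14.63·0.7005 = 10.25 pbw (target 10.25 pbw)
Glass-mass closure: net batch after ignition = 99.99 pbw (oxide target masses add up to 100.0 pbw; with the basis standing at 100.0 pbw — gaps are rounding artifacts).
Batch total: Σ batch = 116.1 pbw; ignition loss, Σ(batch × LOI) = 16.13 pbw; glass ÷ batch gives a yield of 86.11%.

Revised batch per 100.0 pbw vitreous product:
  Strontium carbonate: 14.63 pbw
  Petalite: 23.85 pbw
  Li2CO3: 18.90 pbw
  Glass-grade sand: 58.74 pbw
Total batch = 116.1 pbw; LOI loss = 16.13 pbw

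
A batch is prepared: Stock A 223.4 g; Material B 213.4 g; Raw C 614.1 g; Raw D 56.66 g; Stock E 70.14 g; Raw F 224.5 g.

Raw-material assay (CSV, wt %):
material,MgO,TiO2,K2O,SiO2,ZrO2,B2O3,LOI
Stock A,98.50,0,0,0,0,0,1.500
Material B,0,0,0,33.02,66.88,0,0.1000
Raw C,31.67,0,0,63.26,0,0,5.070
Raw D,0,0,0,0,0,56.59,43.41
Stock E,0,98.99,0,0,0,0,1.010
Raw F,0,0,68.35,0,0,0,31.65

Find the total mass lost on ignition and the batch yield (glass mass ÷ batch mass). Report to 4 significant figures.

LOI loss = 131.1 g; glass = 1271 g; yield = 90.65%

Each numeric step maintains exact precision from start to finish — the intermediate values appear rounded to four significant digits on the page; every reported value is rounded only once. All derived quantities are re-derived from the weighed amounts for 1271 g of glass at full precision (the totals, ignition loss, net glass mass, six oxide percentages, yield), as written in the question or the answer.
Ignition loss by material:
  Stock A: 223.4 × 0.01500 = 3.351 g
  Material B: 213.4 × 0.001000 = 0.2134 g
  Raw C: 614.1 × 0.05070 = 31.13 g
  Raw D: 56.66 × 0.4341 = 24.60 g
  Stock E: 70.14 × 0.01010 = 0.7084 g
  Raw F: 224.5 × 0.3165 = 71.05 g
Total LOI = 131.1 g
Glass = batch − LOI = 1402 − 131.1 = 1271 g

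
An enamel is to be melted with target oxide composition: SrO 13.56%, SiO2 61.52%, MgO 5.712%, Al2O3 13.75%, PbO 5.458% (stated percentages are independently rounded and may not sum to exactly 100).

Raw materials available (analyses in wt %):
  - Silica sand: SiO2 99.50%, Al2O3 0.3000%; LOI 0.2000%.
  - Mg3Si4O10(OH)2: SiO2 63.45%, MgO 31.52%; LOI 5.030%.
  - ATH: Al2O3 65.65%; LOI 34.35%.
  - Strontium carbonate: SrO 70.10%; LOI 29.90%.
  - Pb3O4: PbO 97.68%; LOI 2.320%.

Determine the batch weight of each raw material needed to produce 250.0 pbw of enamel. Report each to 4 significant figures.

Exact precision is maintained in all steps; mid-chain values are shown rounded to 4 significant figures at each printed step. Exactly one rounding is applied to every reported value — the derived quantities (totals, LOI, net glass mass, the five compositions, yield) are rebuilt using the weight values per 250.0 pbw of glass in exact precision, as they appear in either problem or answer.
Target oxide masses per 250.0 pbw enamel:
  SrO: 13.56% × 250.0 = 33.90 pbw
  SiO2: 61.52% × 250.0 = 153.8 pbw
  MgO: 5.712% × 250.0 = 14.28 pbw
  Al2O3: 13.75% × 250.0 = 34.38 pbw
  PbO: 5.458% × 250.0 = 13.64 pbw
Mass-balance tally per oxide given the weights on record, on the stated basis (summed amounts equal target values net of answer rounding effects):
  SrO: 48.36·0.7010 = 33.90 pbw (target 33.90 pbw)
  SiO2: 125.7·0.9950 + 45.30·0.6345 = 153.8 pbw (target 153.8 pbw)
  MgO: 45.30·0.3152 = 14.28 pbw (target 14.28 pbw)
  Al2O3: 125.7·0.003000 + 51.79·0.6565 = 34.38 pbw (target 34.38 pbw)
  PbO: 13.97·0.9768 = 13.65 pbw (target 13.64 pbw)
Auditing the glass mass value: net batch after ignition = 250.0 pbw (summing oxide targets gives 250.0 pbw; the stated basis being 250.0 pbw — a pure rounding effect).
Adding the batch up: Σ batch = 285.1 pbw; Σ batch·LOI gives LOI loss = 35.10 pbw; yield: glass divided by total = 87.69%.

Batch per 250.0 pbw enamel:
  Silica sand: 125.7 pbw
  Mg3Si4O10(OH)2: 45.30 pbw
  ATH: 51.79 pbw
  Strontium carbonate: 48.36 pbw
  Pb3O4: 13.97 pbw
Total batch = 285.1 pbw; LOI loss = 35.10 pbw; yield = 87.69%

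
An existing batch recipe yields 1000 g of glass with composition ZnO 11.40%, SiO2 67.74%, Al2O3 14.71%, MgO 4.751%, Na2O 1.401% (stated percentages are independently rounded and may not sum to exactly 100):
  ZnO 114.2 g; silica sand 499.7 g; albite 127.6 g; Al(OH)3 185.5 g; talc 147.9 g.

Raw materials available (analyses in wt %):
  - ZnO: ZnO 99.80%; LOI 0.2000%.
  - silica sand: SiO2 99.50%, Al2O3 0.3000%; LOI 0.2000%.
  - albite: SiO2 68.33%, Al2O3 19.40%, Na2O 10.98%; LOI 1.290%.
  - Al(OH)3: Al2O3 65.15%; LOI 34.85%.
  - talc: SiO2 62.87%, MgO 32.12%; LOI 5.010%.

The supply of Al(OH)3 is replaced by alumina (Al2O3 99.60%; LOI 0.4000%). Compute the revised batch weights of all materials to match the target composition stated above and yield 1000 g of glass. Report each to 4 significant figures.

Revised batch per 1000 g glass:
  ZnO: 114.2 g
  silica sand: 499.7 g
  albite: 127.6 g
  alumina: 121.3 g
  talc: 147.9 g
Total batch = 1011 g; LOI loss = 10.77 g

Values along the way appear rounded to 4 significant figures across the worked steps; all arithmetic holds exact precision through the solve — every reported figure sees exactly one rounding; all derived quantities, including net glass mass, the yield, totals, the five compositions, ignition loss, are carried using the weight values at 1000 g of glass at exact precision as given in either problem or answer.
Per-oxide target masses for 1000 g glass:
  ZnO: 11.40% × 1000 = 114.0 g
  SiO2: 67.74% × 1000 = 677.4 g
  Al2O3: 14.71% × 1000 = 147.1 g
  MgO: 4.751% × 1000 = 47.51 g
  Na2O: 1.401% × 1000 = 14.01 g
A balance pass over the oxides, on the weights just shown, at the basis given (every target is met by its sum once rounding is allowed for):
  ZnO: 114.2·0.9980 = 114.0 g (target 114.0 g)
  SiO2: 499.7·0.9950 + 127.6·0.6833 + 147.9·0.6287 = 677.4 g (target 677.4 g)
  Al2O3: 499.7·0.003000 + 127.6·0.1940 + 121.3·0.9960 = 147.1 g (target 147.1 g)
  MgO: 147.9·0.3212 = 47.51 g (target 47.51 g)
  Na2O: 127.6·0.1098 = 14.01 g (target 14.01 g)
The glass-mass cross-check: the batch minus its LOI: 999.9 g (the Σ of target masses is 1000 g; the stated basis being 1000 g — deltas are rounding alone).
Adding the batch up: Σ batch = 1011 g; LOI removed, Σ of batch·LOI: 10.77 g; as yield: glass ÷ batch → 98.93%.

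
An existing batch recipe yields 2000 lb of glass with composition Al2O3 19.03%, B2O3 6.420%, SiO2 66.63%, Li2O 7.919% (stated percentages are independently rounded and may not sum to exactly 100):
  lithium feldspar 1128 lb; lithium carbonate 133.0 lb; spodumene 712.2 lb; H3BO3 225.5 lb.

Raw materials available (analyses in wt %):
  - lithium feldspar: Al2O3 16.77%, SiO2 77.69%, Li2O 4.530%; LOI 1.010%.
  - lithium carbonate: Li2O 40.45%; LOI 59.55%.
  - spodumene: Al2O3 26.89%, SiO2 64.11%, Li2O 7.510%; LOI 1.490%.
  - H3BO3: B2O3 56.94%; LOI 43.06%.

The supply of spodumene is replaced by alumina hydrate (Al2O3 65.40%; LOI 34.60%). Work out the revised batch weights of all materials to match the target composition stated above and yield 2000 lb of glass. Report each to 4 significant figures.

Revised batch per 2000 lb glass:
  lithium feldspar: 1715 lb
  lithium carbonate: 199.5 lb
  alumina hydrate: 142.1 lb
  H3BO3: 225.5 lb
Total batch = 2282 lb; LOI loss = 282.4 lb

Intermediates are shown rounded to four significant figures when written out; all internal work carries exact precision through every step. Every reported result takes exactly one rounding; all derived quantities (ignition loss, the four compositions, yield, totals, glass mass) are carried starting from the weights at 2000 lb of glass in full precision, precisely as stated by question or answer.
Per-oxide target masses for 2000 lb glass:
  Al2O3: 19.03% × 2000 = 380.6 lb
  B2O3: 6.420% × 2000 = 128.4 lb
  SiO2: 66.63% × 2000 = 1333 lb
  Li2O: 7.919% × 2000 = 158.4 lb
A balance pass over the oxides, given the weights on record, versus the basis set out (summed amounts equal target values once rounding is allowed for):
  Al2O3: 1715·0.1677 + 142.1·0.6540 = 380.5 lb (target 380.6 lb)
  B2O3: 225.5·0.5694 = 128.4 lb (target 128.4 lb)
  SiO2: 1715·0.7769 = 1332 lb (target 1333 lb)
  Li2O: 1715·0.04530 + 199.5·0.4045 = 158.4 lb (target 158.4 lb)
The glass-mass cross-check: total batch − LOI = 2000 lb (summing oxide targets gives 2000 lb; with the basis standing at 2000 lb — a pure rounding effect).
Summing the batch: Σ batch = 2282 lb; Σ batch·LOI gives LOI loss = 282.4 lb; yield, glass over the total, = 87.63%.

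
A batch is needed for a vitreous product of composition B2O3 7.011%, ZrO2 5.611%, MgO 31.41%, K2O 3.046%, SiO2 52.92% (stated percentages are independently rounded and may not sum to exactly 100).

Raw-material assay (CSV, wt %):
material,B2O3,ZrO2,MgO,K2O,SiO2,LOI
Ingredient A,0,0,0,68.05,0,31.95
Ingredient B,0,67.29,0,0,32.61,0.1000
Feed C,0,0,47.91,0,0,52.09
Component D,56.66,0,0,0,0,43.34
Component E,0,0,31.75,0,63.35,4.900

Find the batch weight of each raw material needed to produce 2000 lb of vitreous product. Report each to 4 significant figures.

Batch per 2000 lb vitreous product:
  Ingredient A: 89.52 lb
  Ingredient B: 166.8 lb
  Feed C: 260.9 lb
  Component D: 247.5 lb
  Component E: 1585 lb
Total batch = 2350 lb; LOI loss = 349.6 lb; yield = 85.12%

The whole derivation carries full float precision at every stage — in-progress results are displayed rounded off to 4 significant digits within the worked lines — every reported result is rounded only once; the derived quantities, including yield, LOI, five oxide percentages, glass mass, the totals, are recomputed from the batch weights at 2000 lb of glass in full precision, exactly as printed in the problem or the answer.
Target oxide masses per 2000 lb vitreous product:
  B2O3: 7.011% × 2000 = 140.2 lb
  ZrO2: 5.611% × 2000 = 112.2 lb
  MgO: 31.41% × 2000 = 628.2 lb
  K2O: 3.046% × 2000 = 60.92 lb
  SiO2: 52.92% × 2000 = 1058 lb
Sums-versus-targets review per the reported batch figures, relative to the basis at hand (summed amounts equal target values modulo rounding of the values):
  B2O3: 247.5·0.5666 = 140.2 lb (target 140.2 lb)
  ZrO2: 166.8·0.6729 = 112.2 lb (target 112.2 lb)
  MgO: 260.9·0.4791 + 1585·0.3175 = 628.2 lb (target 628.2 lb)
  K2O: 89.52·0.6805 = 60.92 lb (target 60.92 lb)
  SiO2: 166.8·0.3261 + 1585·0.6335 = 1058 lb (target 1058 lb)
Glass-mass bookkeeping: whole batch net of LOI = 2000 lb (per-oxide target masses sum to 2000 lb; against the stated basis, 2000 lb — a pure rounding effect).
Batch total: Σ batch = 2350 lb; LOI removed, Σ of batch·LOI: 349.6 lb; the yield ratio, glass ÷ batch: 85.12%.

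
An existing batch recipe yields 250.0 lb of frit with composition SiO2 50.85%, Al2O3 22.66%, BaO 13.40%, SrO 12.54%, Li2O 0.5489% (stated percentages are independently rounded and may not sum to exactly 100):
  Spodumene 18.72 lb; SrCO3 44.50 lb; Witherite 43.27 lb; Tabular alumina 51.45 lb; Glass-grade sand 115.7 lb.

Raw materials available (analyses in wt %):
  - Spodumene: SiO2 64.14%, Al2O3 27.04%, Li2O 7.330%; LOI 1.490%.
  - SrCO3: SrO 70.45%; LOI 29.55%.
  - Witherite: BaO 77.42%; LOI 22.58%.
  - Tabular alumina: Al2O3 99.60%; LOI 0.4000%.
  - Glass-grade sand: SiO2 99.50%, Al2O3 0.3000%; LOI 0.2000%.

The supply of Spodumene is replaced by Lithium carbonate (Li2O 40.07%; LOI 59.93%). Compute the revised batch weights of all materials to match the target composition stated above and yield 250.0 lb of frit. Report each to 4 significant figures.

The whole derivation maintains full precision at all times; intermediates are printed with 4-significant-figure rounding across the worked steps — a single rounding yields each reported value; derived quantities (the yield, the totals, the five compositions, glass mass, LOI) are computed in full precision from the weighed amounts on 250.0 lb of glass as set out in problem or answer.
Per-oxide target masses for 250.0 lb frit:
  SiO2: 50.85% × 250.0 = 127.1 lb
  Al2O3: 22.66% × 250.0 = 56.65 lb
  BaO: 13.40% × 250.0 = 33.50 lb
  SrO: 12.54% × 250.0 = 31.35 lb
  Li2O: 0.5489% × 250.0 = 1.372 lb
A balance pass over the oxides, applying the batch weights above, against the basis in use (every target is met by its sum modulo rounding of the values):
  SiO2: 127.8·0.9950 = 127.2 lb (target 127.1 lb)
  Al2O3: 56.49·0.9960 + 127.8·0.003000 = 56.65 lb (target 56.65 lb)
  BaO: 43.27·0.7742 = 33.50 lb (target 33.50 lb)
  SrO: 44.50·0.7045 = 31.35 lb (target 31.35 lb)
  Li2O: 3.425·0.4007 = 1.372 lb (target 1.372 lb)
Glass-mass closure: total batch − LOI = 250.0 lb (summing oxide targets gives 250.0 lb; with the basis standing at 250.0 lb — gaps are rounding artifacts).
Batch total: Σ batch = 275.5 lb; Σ batch·LOI gives LOI loss = 25.45 lb; yield: glass divided by total = 90.76%.

Revised batch per 250.0 lb frit:
  Lithium carbonate: 3.425 lb
  SrCO3: 44.50 lb
  Witherite: 43.27 lb
  Tabular alumina: 56.49 lb
  Glass-grade sand: 127.8 lb
Total batch = 275.5 lb; LOI loss = 25.45 lb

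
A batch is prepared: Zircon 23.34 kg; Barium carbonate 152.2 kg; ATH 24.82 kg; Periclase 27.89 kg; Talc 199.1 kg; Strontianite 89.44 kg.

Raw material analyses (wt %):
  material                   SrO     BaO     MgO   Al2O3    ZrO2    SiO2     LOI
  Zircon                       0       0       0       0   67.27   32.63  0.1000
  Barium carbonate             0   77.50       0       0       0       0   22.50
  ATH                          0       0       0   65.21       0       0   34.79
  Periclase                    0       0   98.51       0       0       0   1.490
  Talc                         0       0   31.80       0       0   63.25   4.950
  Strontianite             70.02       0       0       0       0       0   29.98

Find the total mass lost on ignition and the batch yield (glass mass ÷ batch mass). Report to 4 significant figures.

LOI loss = 79.99 kg; glass = 436.8 kg; yield = 84.52%

All arithmetic runs at full precision at every stage. The intermediate values are shown, rounded to 4 significant figures, on the page. Exactly one rounding is applied to every reported figure. All derived quantities (ignition loss, the totals, yield, net glass mass, six oxide percentages) are rebuilt at full float precision starting from the weights per 436.8 kg of glass as they appear in either problem or answer.
Material-by-material LOI:
  Zircon: 23.34 × 0.001000 = 0.02334 kg
  Barium carbonate: 152.2 × 0.2250 = 34.24 kg
  ATH: 24.82 × 0.3479 = 8.635 kg
  Periclase: 27.89 × 0.01490 = 0.4156 kg
  Talc: 199.1 × 0.04950 = 9.855 kg
  Strontianite: 89.44 × 0.2998 = 26.81 kg
Total LOI = 79.99 kg
Glass = batch − LOI = 516.8 − 79.99 = 436.8 kg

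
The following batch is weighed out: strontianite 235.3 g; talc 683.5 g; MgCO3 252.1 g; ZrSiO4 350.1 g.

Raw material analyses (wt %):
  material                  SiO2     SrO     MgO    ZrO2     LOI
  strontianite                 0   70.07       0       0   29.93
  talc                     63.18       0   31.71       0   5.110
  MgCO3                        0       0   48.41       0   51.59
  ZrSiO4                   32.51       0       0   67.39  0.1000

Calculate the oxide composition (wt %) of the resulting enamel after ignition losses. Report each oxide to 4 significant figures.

All arithmetic holds exact precision end to end — in-progress results appear, with 4-significant-figure rounding, alongside each step — every reported result sees exactly one rounding. The derived quantities are carried starting from the weights at 1285 g of glass at full float precision (four oxide percentages, the yield, the totals, LOI, net glass mass), as written in the question or the answer.
Delivered oxide masses:
  SiO2: 683.5·0.6318 + 350.1·0.3251 = 545.7 g
  SrO: 235.3·0.7007 = 164.9 g
  MgO: 683.5·0.3171 + 252.1·0.4841 = 338.8 g
  ZrO2: 350.1·0.6739 = 235.9 g
LOI: 235.3·0.2993 + 683.5·0.05110 + 252.1·0.5159 + 350.1·0.001000 = 235.8 g
Glass mass = batch − LOI = 1521 − 235.8 = 1285 g (matching Σ of the oxides)
wt % = oxide mass / glass mass × 100

Glass mass = 1285 g (batch 1521 − LOI 235.8).
Composition: SiO2 42.46%, SrO 12.83%, MgO 26.36%, ZrO2 18.36%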